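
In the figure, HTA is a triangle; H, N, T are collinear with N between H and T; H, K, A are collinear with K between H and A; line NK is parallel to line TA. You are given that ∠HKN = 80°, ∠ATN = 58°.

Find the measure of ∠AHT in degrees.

1. ∠HAT = 80°  [NK∥TA, corresponding at K]
2. ∠ATH = 58°  [N on ray TH]
3. ∠AHT = 42°  [△HTA]

∠AHT = 42°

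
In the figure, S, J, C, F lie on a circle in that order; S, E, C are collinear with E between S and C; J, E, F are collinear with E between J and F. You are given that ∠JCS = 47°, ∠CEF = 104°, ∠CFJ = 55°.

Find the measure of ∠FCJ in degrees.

1. ∠JFS = 47°  [same arc SJ]
2. ∠FES = 76°  [linear pair at E on SC]
3. ∠CSF = 57°  [△SEF]
4. ∠CJF = 57°  [same arc CF]
5. ∠FCJ = 68°  [△JCF]

∠FCJ = 68°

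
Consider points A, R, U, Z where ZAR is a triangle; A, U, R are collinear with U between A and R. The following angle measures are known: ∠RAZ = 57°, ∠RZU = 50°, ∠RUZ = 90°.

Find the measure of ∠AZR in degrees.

1. ∠URZ = 40°  [△ZUR]
2. ∠ARZ = 40°  [U on ray RA]
3. ∠AZR = 83°  [△ZAR]

∠AZR = 83°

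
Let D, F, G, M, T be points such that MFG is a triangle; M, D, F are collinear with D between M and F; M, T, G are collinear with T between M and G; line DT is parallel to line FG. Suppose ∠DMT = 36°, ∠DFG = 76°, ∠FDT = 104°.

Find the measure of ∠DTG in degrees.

∠DTG = 112°

1. ∠MDT = 76°  [linear pair at D on MF]
2. ∠DTM = 68°  [△MDT]
3. ∠DTG = 112°  [linear pair at T on MG]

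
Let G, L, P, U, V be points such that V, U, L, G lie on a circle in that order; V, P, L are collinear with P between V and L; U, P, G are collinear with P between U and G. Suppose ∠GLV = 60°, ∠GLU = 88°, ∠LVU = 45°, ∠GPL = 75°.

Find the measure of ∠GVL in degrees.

1. ∠LGU = 45°  [△LPG]
2. ∠GUL = 47°  [△ULG]
3. ∠GVL = 47°  [same arc LG]

∠GVL = 47°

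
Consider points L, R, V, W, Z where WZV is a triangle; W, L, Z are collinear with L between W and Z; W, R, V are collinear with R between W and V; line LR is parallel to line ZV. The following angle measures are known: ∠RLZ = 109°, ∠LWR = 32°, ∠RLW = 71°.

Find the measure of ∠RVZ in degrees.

∠RVZ = 77°

1. ∠LRW = 77°  [△WLR]
2. ∠LRV = 103°  [linear pair at R on WV]
3. ∠RVZ = 77°  [LR∥ZV, co-interior at V–R]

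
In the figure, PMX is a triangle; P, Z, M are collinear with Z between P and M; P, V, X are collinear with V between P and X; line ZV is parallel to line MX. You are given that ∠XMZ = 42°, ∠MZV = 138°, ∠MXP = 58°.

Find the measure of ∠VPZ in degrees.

∠VPZ = 80°

1. ∠PZV = 42°  [linear pair at Z on PM]
2. ∠PVZ = 58°  [ZV∥MX, corresponding at V]
3. ∠VPZ = 80°  [△PZV]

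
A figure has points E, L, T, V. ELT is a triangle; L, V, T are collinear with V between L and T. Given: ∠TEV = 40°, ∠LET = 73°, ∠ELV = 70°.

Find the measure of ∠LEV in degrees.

∠LEV = 33°

1. ∠ELT = 70°  [V on ray LT]
2. ∠ETL = 37°  [△ELT]
3. ∠ETV = 37°  [V on ray TL]
4. ∠EVT = 103°  [△EVT]
5. ∠EVL = 77°  [linear pair at V on LT]
6. ∠LEV = 33°  [△ELV]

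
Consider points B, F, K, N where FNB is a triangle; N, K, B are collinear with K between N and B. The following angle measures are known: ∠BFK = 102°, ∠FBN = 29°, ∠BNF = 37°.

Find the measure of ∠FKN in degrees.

∠FKN = 131°

1. ∠FBK = 29°  [K on ray BN]
2. ∠BKF = 49°  [△FKB]
3. ∠FKN = 131°  [linear pair at K on NB]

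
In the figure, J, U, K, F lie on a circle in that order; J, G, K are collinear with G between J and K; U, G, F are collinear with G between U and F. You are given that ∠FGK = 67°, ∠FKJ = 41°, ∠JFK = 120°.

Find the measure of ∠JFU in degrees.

∠JFU = 48°

1. ∠FGJ = 113°  [linear pair at G on JK]
2. ∠FJK = 19°  [△JKF]
3. ∠JFU = 48°  [△JGF]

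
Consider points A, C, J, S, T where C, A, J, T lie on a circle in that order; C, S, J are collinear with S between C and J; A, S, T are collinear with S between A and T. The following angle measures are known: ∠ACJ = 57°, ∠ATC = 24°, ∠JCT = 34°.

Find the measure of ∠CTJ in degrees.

1. ∠AJC = 24°  [same arc CA]
2. ∠CAJ = 99°  [△CAJ]
3. ∠CTJ = 81°  [cyclic CAJT, opposite ∠A+∠T]

∠CTJ = 81°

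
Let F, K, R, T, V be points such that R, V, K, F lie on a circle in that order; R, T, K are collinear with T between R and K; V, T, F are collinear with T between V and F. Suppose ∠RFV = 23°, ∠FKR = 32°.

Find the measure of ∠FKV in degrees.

∠FKV = 55°

1. ∠FVR = 32°  [same arc RF]
2. ∠FRV = 125°  [△RVF]
3. ∠FKV = 55°  [cyclic RVKF, opposite ∠R+∠K]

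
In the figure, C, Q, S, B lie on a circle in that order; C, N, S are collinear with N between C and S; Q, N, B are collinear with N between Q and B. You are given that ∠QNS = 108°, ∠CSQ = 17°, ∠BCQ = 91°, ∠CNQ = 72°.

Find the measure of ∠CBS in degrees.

∠CBS = 53°

1. ∠BNC = 108°  [vertical angles at N]
2. ∠CBQ = 17°  [same arc CQ]
3. ∠BQC = 72°  [△CQB]
4. ∠BCS = 55°  [△CNB]
5. ∠BSC = 72°  [same arc CB]
6. ∠CBS = 53°  [△CSB]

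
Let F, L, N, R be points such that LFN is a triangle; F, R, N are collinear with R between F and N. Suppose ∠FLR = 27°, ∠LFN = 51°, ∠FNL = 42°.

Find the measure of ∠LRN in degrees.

∠LRN = 78°

1. ∠LFR = 51°  [R on ray FN]
2. ∠FRL = 102°  [△LFR]
3. ∠LRN = 78°  [linear pair at R on FN]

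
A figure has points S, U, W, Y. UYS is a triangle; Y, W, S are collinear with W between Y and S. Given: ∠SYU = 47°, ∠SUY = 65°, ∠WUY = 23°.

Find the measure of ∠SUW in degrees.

1. ∠USY = 68°  [△UYS]
2. ∠UYW = 47°  [W on ray YS]
3. ∠UWY = 110°  [△UYW]
4. ∠USW = 68°  [W on ray SY]
5. ∠SWU = 70°  [linear pair at W on YS]
6. ∠SUW = 42°  [△UWS]

∠SUW = 42°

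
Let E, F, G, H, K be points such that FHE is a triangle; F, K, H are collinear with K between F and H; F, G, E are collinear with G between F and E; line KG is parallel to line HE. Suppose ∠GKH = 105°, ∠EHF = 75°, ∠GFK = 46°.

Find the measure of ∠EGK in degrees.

1. ∠FKG = 75°  [linear pair at K on FH]
2. ∠FGK = 59°  [△FKG]
3. ∠EGK = 121°  [linear pair at G on FE]

∠EGK = 121°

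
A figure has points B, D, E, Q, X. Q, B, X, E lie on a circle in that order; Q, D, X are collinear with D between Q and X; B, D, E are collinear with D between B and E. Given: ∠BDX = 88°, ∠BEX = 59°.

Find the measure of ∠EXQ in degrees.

∠EXQ = 29°

1. ∠EDQ = 88°  [vertical angles at D]
2. ∠EDX = 92°  [linear pair at D on QX]
3. ∠EXQ = 29°  [△XDE]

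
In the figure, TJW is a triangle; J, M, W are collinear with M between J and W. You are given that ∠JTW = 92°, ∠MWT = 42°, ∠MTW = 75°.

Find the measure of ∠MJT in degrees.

1. ∠JWT = 42°  [M on ray WJ]
2. ∠TJW = 46°  [△TJW]
3. ∠MJT = 46°  [M on ray JW]

∠MJT = 46°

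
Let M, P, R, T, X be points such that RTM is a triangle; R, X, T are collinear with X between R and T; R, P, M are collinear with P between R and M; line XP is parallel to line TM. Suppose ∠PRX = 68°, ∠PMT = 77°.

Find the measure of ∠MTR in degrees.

∠MTR = 35°

1. ∠MRT = 68°  [X on RT, P on RM]
2. ∠RMT = 77°  [P on ray MR]
3. ∠MTR = 35°  [△RTM]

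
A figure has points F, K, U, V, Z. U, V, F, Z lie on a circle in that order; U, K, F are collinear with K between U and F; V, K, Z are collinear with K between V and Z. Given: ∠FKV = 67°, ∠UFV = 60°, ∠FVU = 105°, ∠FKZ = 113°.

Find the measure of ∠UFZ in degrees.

1. ∠UKZ = 67°  [vertical angles at K]
2. ∠UZV = 60°  [same arc UV]
3. ∠FZU = 75°  [cyclic UVFZ, opposite ∠V+∠Z]
4. ∠FUZ = 53°  [△UKZ]
5. ∠UFZ = 52°  [△UFZ]

∠UFZ = 52°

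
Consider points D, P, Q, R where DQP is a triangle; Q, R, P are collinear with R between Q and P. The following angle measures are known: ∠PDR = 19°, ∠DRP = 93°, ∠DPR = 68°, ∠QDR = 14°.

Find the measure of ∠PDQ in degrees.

∠PDQ = 33°

1. ∠DRQ = 87°  [linear pair at R on QP]
2. ∠DPQ = 68°  [R on ray PQ]
3. ∠DQR = 79°  [△DQR]
4. ∠DQP = 79°  [R on ray QP]
5. ∠PDQ = 33°  [△DQP]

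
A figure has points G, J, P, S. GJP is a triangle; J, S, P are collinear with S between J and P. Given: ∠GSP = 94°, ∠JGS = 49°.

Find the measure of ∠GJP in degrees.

∠GJP = 45°

1. ∠GSJ = 86°  [linear pair at S on JP]
2. ∠GJS = 45°  [△GJS]
3. ∠GJP = 45°  [S on ray JP]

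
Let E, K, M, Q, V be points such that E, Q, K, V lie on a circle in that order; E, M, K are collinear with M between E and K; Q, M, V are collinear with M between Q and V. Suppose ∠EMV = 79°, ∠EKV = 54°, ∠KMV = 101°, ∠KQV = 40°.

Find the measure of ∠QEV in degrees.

∠QEV = 65°

1. ∠KVQ = 25°  [△KMV]
2. ∠QKV = 115°  [△QKV]
3. ∠QEV = 65°  [cyclic EQKV, opposite ∠E+∠K]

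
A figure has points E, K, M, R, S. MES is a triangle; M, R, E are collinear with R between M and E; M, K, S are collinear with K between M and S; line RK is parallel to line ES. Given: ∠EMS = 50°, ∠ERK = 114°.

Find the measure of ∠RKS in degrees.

∠RKS = 116°

1. ∠KMR = 50°  [R on ME, K on MS]
2. ∠KRM = 66°  [linear pair at R on ME]
3. ∠MKR = 64°  [△MRK]
4. ∠RKS = 116°  [linear pair at K on MS]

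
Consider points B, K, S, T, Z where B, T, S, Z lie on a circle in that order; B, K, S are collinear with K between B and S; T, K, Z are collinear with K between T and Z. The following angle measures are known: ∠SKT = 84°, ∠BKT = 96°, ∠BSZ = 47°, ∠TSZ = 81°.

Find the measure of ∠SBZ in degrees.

1. ∠SKZ = 96°  [vertical angles at K]
2. ∠SZT = 37°  [△SKZ]
3. ∠STZ = 62°  [△TSZ]
4. ∠SBZ = 62°  [same arc SZ]

∠SBZ = 62°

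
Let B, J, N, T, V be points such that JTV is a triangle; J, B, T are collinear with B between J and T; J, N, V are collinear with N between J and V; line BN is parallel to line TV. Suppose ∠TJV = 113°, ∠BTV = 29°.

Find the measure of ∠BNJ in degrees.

∠BNJ = 38°

1. ∠JTV = 29°  [B on ray TJ]
2. ∠JVT = 38°  [△JTV]
3. ∠BNJ = 38°  [BN∥TV, corresponding at N]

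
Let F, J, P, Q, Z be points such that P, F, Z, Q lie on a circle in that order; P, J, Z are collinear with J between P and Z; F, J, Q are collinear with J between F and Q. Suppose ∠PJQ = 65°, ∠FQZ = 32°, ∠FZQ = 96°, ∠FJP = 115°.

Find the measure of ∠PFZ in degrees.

∠PFZ = 85°

1. ∠FJZ = 65°  [vertical angles at J]
2. ∠FPZ = 32°  [same arc FZ]
3. ∠QFZ = 52°  [△FZQ]
4. ∠FZP = 63°  [△FJZ]
5. ∠PFZ = 85°  [△PFZ]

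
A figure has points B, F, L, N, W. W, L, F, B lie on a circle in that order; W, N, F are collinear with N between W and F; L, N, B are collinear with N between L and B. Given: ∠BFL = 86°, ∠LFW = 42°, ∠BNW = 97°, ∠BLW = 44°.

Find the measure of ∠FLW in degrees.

1. ∠LBW = 42°  [same arc WL]
2. ∠BWF = 41°  [△WNB]
3. ∠BFW = 44°  [same arc WB]
4. ∠FBW = 95°  [△WFB]
5. ∠FLW = 85°  [cyclic WLFB, opposite ∠L+∠B]

∠FLW = 85°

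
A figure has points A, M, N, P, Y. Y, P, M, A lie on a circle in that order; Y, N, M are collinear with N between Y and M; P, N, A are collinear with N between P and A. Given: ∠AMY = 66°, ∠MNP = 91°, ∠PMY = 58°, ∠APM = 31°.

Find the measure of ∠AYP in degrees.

1. ∠APY = 66°  [same arc YA]
2. ∠PAY = 58°  [same arc YP]
3. ∠AYP = 56°  [△YPA]

∠AYP = 56°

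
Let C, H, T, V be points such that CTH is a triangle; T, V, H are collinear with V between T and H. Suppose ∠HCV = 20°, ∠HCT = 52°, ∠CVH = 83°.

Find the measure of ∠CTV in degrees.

1. ∠CHV = 77°  [△CVH]
2. ∠CHT = 77°  [V on ray HT]
3. ∠CTH = 51°  [△CTH]
4. ∠CTV = 51°  [V on ray TH]

∠CTV = 51°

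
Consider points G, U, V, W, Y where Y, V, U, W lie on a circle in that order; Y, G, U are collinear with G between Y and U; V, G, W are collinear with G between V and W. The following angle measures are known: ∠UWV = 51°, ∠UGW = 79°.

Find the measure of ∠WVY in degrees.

1. ∠UYV = 51°  [same arc VU]
2. ∠VGY = 79°  [vertical angles at G]
3. ∠WVY = 50°  [△YGV]

∠WVY = 50°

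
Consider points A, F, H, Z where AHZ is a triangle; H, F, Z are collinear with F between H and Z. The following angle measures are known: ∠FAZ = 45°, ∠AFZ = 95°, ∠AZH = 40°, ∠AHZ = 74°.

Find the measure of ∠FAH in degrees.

∠FAH = 21°

1. ∠AFH = 85°  [linear pair at F on HZ]
2. ∠AHF = 74°  [F on ray HZ]
3. ∠FAH = 21°  [△AHF]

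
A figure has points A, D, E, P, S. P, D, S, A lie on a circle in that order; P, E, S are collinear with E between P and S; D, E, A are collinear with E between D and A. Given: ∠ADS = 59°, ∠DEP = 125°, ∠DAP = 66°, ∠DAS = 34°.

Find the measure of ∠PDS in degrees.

∠PDS = 80°

1. ∠DSP = 66°  [same arc PD]
2. ∠DPS = 34°  [same arc DS]
3. ∠PDS = 80°  [△PDS]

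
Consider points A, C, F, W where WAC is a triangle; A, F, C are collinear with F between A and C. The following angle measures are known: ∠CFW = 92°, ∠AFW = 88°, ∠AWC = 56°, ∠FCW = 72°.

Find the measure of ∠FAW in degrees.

∠FAW = 52°

1. ∠ACW = 72°  [F on ray CA]
2. ∠CAW = 52°  [△WAC]
3. ∠FAW = 52°  [F on ray AC]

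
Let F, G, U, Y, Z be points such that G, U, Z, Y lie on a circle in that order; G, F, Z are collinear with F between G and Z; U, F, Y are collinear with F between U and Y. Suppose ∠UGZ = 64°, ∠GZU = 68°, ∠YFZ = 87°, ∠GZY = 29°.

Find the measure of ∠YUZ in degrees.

∠YUZ = 19°

1. ∠GYU = 68°  [same arc GU]
2. ∠GFY = 93°  [linear pair at F on GZ]
3. ∠YGZ = 19°  [△GFY]
4. ∠YUZ = 19°  [same arc ZY]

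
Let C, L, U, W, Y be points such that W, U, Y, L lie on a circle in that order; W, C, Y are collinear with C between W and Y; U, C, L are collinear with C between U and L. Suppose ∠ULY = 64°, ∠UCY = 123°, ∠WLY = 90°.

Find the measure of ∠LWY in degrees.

∠LWY = 31°

1. ∠UWY = 64°  [same arc UY]
2. ∠LCW = 123°  [vertical angles at C]
3. ∠WUY = 90°  [cyclic WUYL, opposite ∠U+∠L]
4. ∠UYW = 26°  [△WUY]
5. ∠ULW = 26°  [same arc WU]
6. ∠LWY = 31°  [△WCL]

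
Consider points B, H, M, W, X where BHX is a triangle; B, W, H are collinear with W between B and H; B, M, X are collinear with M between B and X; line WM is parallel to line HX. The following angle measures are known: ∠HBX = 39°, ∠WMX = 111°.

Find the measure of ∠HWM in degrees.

1. ∠MBW = 39°  [W on BH, M on BX]
2. ∠BMW = 69°  [linear pair at M on BX]
3. ∠BWM = 72°  [△BWM]
4. ∠HWM = 108°  [linear pair at W on BH]

∠HWM = 108°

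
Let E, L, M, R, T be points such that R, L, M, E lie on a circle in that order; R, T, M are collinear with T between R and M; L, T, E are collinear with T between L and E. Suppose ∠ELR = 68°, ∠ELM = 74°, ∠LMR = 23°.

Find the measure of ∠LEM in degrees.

1. ∠EMR = 68°  [same arc RE]
2. ∠ERM = 74°  [same arc ME]
3. ∠LER = 23°  [same arc RL]
4. ∠ETR = 83°  [△RTE]
5. ∠ETM = 97°  [linear pair at T on RM]
6. ∠LEM = 15°  [△MTE]

∠LEM = 15°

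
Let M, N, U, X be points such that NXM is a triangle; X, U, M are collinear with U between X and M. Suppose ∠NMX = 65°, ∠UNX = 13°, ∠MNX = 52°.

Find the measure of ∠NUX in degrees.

∠NUX = 104°

1. ∠MXN = 63°  [△NXM]
2. ∠NXU = 63°  [U on ray XM]
3. ∠NUX = 104°  [△NXU]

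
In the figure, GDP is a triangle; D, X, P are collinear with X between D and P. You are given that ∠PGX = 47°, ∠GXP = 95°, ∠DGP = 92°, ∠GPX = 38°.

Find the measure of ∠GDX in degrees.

1. ∠DPG = 38°  [X on ray PD]
2. ∠GDP = 50°  [△GDP]
3. ∠GDX = 50°  [X on ray DP]

∠GDX = 50°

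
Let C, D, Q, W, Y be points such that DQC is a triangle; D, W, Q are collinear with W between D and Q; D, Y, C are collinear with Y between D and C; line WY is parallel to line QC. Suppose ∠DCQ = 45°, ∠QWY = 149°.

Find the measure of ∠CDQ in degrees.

1. ∠DYW = 45°  [WY∥QC, corresponding at Y]
2. ∠DWY = 31°  [linear pair at W on DQ]
3. ∠WDY = 104°  [△DWY]
4. ∠CDQ = 104°  [W on DQ, Y on DC]

∠CDQ = 104°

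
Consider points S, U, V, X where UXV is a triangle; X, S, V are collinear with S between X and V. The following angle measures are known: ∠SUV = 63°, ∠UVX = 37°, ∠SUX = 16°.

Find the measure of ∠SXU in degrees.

1. ∠SVU = 37°  [S on ray VX]
2. ∠USV = 80°  [△USV]
3. ∠USX = 100°  [linear pair at S on XV]
4. ∠SXU = 64°  [△UXS]

∠SXU = 64°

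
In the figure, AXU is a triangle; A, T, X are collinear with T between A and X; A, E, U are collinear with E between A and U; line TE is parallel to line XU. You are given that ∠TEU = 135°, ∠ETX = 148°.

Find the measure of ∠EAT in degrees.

∠EAT = 103°

1. ∠AET = 45°  [linear pair at E on AU]
2. ∠ATE = 32°  [linear pair at T on AX]
3. ∠EAT = 103°  [△ATE]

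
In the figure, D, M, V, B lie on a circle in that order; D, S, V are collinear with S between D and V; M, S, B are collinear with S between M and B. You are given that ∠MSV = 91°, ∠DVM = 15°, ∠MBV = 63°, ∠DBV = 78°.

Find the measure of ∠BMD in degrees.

∠BMD = 28°

1. ∠DSM = 89°  [linear pair at S on DV]
2. ∠MDV = 63°  [same arc MV]
3. ∠BMD = 28°  [△DSM]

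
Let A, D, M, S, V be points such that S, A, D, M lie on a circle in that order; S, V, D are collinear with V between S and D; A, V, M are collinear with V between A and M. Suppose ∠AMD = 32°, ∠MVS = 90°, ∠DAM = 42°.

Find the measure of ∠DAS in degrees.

∠DAS = 100°

1. ∠ASD = 32°  [same arc AD]
2. ∠AVD = 90°  [vertical angles at V]
3. ∠ADS = 48°  [△AVD]
4. ∠DAS = 100°  [△SAD]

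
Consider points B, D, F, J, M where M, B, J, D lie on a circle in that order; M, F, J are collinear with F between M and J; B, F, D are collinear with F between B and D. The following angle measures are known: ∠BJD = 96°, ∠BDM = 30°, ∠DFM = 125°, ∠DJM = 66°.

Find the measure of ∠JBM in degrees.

∠JBM = 91°

1. ∠DMJ = 25°  [△MFD]
2. ∠JDM = 89°  [△MJD]
3. ∠JBM = 91°  [cyclic MBJD, opposite ∠B+∠D]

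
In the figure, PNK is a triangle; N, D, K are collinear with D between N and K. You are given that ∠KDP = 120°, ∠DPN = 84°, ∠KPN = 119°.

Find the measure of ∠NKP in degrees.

1. ∠NDP = 60°  [linear pair at D on NK]
2. ∠DNP = 36°  [△PND]
3. ∠KNP = 36°  [D on ray NK]
4. ∠NKP = 25°  [△PNK]

∠NKP = 25°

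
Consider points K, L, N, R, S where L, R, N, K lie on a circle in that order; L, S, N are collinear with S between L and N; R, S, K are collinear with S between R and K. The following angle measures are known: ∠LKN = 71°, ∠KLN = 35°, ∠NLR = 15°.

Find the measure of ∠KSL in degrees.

∠KSL = 89°

1. ∠KNL = 74°  [△LNK]
2. ∠NKR = 15°  [same arc RN]
3. ∠KSN = 91°  [△NSK]
4. ∠KSL = 89°  [linear pair at S on LN]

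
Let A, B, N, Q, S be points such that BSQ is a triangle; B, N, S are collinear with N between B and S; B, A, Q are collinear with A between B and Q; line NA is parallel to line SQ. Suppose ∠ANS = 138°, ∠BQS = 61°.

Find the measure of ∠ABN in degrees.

1. ∠ANB = 42°  [linear pair at N on BS]
2. ∠BAN = 61°  [NA∥SQ, corresponding at A]
3. ∠ABN = 77°  [△BNA]

∠ABN = 77°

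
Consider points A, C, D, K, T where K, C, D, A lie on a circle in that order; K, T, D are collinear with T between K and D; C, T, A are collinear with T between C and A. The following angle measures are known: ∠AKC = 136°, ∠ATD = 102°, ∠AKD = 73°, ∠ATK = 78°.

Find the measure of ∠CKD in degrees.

1. ∠ADC = 44°  [cyclic KCDA, opposite ∠K+∠D]
2. ∠ACD = 73°  [same arc DA]
3. ∠CAD = 63°  [△CDA]
4. ∠CKD = 63°  [same arc CD]

∠CKD = 63°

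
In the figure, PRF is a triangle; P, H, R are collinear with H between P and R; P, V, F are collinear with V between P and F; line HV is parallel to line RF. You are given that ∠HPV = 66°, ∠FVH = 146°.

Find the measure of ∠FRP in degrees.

1. ∠HVP = 34°  [linear pair at V on PF]
2. ∠PHV = 80°  [△PHV]
3. ∠FRP = 80°  [HV∥RF, corresponding at H]

∠FRP = 80°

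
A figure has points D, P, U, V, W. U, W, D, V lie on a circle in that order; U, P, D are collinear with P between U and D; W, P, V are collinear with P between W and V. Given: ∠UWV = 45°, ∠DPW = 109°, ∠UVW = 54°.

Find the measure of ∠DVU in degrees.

∠DVU = 118°

1. ∠UDV = 45°  [same arc UV]
2. ∠UPV = 109°  [vertical angles at P]
3. ∠DUV = 17°  [△UPV]
4. ∠DVU = 118°  [△UDV]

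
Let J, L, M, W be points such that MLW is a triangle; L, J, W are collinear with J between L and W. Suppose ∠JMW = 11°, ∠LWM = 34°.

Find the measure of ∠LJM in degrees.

1. ∠JWM = 34°  [J on ray WL]
2. ∠MJW = 135°  [△MJW]
3. ∠LJM = 45°  [linear pair at J on LW]

∠LJM = 45°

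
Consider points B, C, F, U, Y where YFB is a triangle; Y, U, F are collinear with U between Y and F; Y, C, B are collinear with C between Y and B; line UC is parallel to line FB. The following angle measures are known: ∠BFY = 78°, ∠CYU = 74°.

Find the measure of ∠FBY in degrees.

∠FBY = 28°

1. ∠CUY = 78°  [UC∥FB, corresponding at U]
2. ∠UCY = 28°  [△YUC]
3. ∠FBY = 28°  [UC∥FB, corresponding at C]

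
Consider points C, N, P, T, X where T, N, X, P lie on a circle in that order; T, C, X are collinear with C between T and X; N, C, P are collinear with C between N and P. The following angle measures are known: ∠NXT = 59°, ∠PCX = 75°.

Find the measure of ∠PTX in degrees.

∠PTX = 16°

1. ∠NPT = 59°  [same arc TN]
2. ∠PCT = 105°  [linear pair at C on TX]
3. ∠PTX = 16°  [△TCP]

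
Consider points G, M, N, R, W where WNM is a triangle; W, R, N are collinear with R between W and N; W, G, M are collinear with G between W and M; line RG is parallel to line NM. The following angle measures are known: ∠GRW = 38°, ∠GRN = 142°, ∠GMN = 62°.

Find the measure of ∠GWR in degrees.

1. ∠MNW = 38°  [RG∥NM, corresponding at R]
2. ∠NMW = 62°  [G on ray MW]
3. ∠MWN = 80°  [△WNM]
4. ∠GWR = 80°  [R on WN, G on WM]

∠GWR = 80°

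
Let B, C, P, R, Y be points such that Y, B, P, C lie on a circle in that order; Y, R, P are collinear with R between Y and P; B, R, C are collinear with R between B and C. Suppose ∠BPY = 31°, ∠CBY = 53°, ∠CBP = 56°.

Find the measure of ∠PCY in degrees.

1. ∠CPY = 53°  [same arc YC]
2. ∠CYP = 56°  [same arc PC]
3. ∠PCY = 71°  [△YPC]

∠PCY = 71°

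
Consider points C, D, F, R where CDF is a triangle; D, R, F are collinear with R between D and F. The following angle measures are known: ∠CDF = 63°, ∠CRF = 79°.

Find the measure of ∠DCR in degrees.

1. ∠CDR = 63°  [R on ray DF]
2. ∠CRD = 101°  [linear pair at R on DF]
3. ∠DCR = 16°  [△CDR]

∠DCR = 16°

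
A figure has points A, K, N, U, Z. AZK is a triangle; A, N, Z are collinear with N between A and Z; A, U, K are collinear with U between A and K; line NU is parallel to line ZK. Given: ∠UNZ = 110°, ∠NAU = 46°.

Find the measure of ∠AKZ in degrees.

∠AKZ = 64°

1. ∠ANU = 70°  [linear pair at N on AZ]
2. ∠AUN = 64°  [△ANU]
3. ∠AKZ = 64°  [NU∥ZK, corresponding at U]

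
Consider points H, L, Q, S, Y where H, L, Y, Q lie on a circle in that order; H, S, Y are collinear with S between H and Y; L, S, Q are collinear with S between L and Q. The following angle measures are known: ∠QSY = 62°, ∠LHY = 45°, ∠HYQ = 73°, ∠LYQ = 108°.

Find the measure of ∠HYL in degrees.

1. ∠HSL = 62°  [vertical angles at S]
2. ∠LQY = 45°  [△YSQ]
3. ∠QLY = 27°  [△LYQ]
4. ∠LSY = 118°  [linear pair at S on HY]
5. ∠HYL = 35°  [△LSY]

∠HYL = 35°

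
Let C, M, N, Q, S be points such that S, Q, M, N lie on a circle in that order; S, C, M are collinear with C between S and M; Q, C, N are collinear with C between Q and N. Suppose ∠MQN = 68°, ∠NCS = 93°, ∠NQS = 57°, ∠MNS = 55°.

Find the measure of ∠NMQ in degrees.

1. ∠MSN = 68°  [same arc MN]
2. ∠QNS = 19°  [△SCN]
3. ∠NSQ = 104°  [△SQN]
4. ∠NMQ = 76°  [cyclic SQMN, opposite ∠S+∠M]

∠NMQ = 76°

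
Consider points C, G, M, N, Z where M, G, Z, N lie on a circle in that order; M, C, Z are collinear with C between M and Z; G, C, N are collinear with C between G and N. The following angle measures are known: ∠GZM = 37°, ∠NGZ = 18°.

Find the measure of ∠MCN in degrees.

∠MCN = 125°

1. ∠GNM = 37°  [same arc MG]
2. ∠NMZ = 18°  [same arc ZN]
3. ∠MCN = 125°  [△MCN]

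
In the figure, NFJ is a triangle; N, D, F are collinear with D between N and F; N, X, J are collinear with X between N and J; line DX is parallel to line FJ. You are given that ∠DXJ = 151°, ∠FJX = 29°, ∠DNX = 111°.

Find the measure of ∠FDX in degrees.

∠FDX = 140°

1. ∠DXN = 29°  [linear pair at X on NJ]
2. ∠NDX = 40°  [△NDX]
3. ∠FDX = 140°  [linear pair at D on NF]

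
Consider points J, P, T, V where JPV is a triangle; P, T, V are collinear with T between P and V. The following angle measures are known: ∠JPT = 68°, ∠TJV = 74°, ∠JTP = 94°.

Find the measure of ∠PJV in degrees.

1. ∠JPV = 68°  [T on ray PV]
2. ∠JTV = 86°  [linear pair at T on PV]
3. ∠JVT = 20°  [△JTV]
4. ∠JVP = 20°  [T on ray VP]
5. ∠PJV = 92°  [△JPV]

∠PJV = 92°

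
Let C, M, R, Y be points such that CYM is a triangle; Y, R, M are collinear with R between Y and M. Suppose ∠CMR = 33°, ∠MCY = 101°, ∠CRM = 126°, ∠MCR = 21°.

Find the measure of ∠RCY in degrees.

∠RCY = 80°

1. ∠CMY = 33°  [R on ray MY]
2. ∠CYM = 46°  [△CYM]
3. ∠CRY = 54°  [linear pair at R on YM]
4. ∠CYR = 46°  [R on ray YM]
5. ∠RCY = 80°  [△CYR]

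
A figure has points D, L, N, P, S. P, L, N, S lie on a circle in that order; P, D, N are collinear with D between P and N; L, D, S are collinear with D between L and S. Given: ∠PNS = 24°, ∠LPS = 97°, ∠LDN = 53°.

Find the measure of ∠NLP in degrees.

∠NLP = 92°

1. ∠PLS = 24°  [same arc PS]
2. ∠LSP = 59°  [△PLS]
3. ∠LDP = 127°  [linear pair at D on PN]
4. ∠LPN = 29°  [△PDL]
5. ∠LNP = 59°  [same arc PL]
6. ∠NLP = 92°  [△PLN]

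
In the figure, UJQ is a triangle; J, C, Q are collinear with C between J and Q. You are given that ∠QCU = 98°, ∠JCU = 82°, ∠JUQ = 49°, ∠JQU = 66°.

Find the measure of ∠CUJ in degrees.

∠CUJ = 33°

1. ∠QJU = 65°  [△UJQ]
2. ∠CJU = 65°  [C on ray JQ]
3. ∠CUJ = 33°  [△UJC]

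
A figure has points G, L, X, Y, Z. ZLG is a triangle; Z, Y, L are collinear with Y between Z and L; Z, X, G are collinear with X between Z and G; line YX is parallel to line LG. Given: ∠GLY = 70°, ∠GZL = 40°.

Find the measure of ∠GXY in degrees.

1. ∠GLZ = 70°  [Y on ray LZ]
2. ∠LGZ = 70°  [△ZLG]
3. ∠YXZ = 70°  [YX∥LG, corresponding at X]
4. ∠GXY = 110°  [linear pair at X on ZG]

∠GXY = 110°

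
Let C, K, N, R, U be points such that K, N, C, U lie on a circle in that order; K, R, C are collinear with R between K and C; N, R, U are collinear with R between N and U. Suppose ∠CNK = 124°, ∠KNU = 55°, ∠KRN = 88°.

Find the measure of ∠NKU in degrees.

∠NKU = 106°

1. ∠CUK = 56°  [cyclic KNCU, opposite ∠N+∠U]
2. ∠KCU = 55°  [same arc KU]
3. ∠CRU = 88°  [vertical angles at R]
4. ∠CKU = 69°  [△KCU]
5. ∠KRU = 92°  [linear pair at R on KC]
6. ∠KUN = 19°  [△KRU]
7. ∠NKU = 106°  [△KNU]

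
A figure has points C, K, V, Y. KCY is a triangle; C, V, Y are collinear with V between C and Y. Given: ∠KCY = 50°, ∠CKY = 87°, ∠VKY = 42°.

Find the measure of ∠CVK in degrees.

1. ∠CYK = 43°  [△KCY]
2. ∠KYV = 43°  [V on ray YC]
3. ∠KVY = 95°  [△KVY]
4. ∠CVK = 85°  [linear pair at V on CY]

∠CVK = 85°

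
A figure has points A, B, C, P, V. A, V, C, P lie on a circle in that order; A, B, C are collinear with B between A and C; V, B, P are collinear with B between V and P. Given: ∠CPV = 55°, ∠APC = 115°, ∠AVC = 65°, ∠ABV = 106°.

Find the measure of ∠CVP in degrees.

∠CVP = 46°

1. ∠CAV = 55°  [same arc VC]
2. ∠ACV = 60°  [△AVC]
3. ∠CBV = 74°  [linear pair at B on AC]
4. ∠CVP = 46°  [△VBC]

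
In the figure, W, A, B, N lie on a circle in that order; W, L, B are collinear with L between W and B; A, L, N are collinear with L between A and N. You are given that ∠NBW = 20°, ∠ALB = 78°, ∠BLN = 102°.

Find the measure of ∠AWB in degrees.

1. ∠NAW = 20°  [same arc WN]
2. ∠ALW = 102°  [linear pair at L on WB]
3. ∠AWB = 58°  [△WLA]

∠AWB = 58°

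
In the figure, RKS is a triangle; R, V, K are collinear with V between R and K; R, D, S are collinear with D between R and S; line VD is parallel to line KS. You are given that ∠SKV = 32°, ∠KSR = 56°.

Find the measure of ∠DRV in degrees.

1. ∠RKS = 32°  [V on ray KR]
2. ∠KRS = 92°  [△RKS]
3. ∠DRV = 92°  [V on RK, D on RS]

∠DRV = 92°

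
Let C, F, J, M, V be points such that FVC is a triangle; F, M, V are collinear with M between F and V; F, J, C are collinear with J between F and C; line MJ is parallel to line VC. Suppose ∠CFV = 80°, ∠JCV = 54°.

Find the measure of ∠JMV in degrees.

1. ∠FCV = 54°  [J on ray CF]
2. ∠CVF = 46°  [△FVC]
3. ∠FMJ = 46°  [MJ∥VC, corresponding at M]
4. ∠JMV = 134°  [linear pair at M on FV]

∠JMV = 134°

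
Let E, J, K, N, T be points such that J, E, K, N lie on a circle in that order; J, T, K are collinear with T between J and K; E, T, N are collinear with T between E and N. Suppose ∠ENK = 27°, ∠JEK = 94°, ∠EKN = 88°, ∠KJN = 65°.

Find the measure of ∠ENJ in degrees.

1. ∠EJK = 27°  [same arc EK]
2. ∠EKJ = 59°  [△JEK]
3. ∠ENJ = 59°  [same arc JE]

∠ENJ = 59°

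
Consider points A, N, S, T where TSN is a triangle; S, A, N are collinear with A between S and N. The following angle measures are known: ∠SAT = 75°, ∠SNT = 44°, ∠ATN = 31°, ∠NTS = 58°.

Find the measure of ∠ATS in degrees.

∠ATS = 27°

1. ∠NST = 78°  [△TSN]
2. ∠AST = 78°  [A on ray SN]
3. ∠ATS = 27°  [△TSA]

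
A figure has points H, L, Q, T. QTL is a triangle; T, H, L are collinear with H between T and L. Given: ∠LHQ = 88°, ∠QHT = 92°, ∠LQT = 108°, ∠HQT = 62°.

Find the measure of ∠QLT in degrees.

∠QLT = 46°

1. ∠HTQ = 26°  [△QTH]
2. ∠LTQ = 26°  [H on ray TL]
3. ∠QLT = 46°  [△QTL]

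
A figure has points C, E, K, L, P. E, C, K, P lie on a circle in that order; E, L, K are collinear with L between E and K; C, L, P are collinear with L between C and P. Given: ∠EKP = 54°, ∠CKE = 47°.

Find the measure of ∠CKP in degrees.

1. ∠ECP = 54°  [same arc EP]
2. ∠CPE = 47°  [same arc EC]
3. ∠CEP = 79°  [△ECP]
4. ∠CKP = 101°  [cyclic ECKP, opposite ∠E+∠K]

∠CKP = 101°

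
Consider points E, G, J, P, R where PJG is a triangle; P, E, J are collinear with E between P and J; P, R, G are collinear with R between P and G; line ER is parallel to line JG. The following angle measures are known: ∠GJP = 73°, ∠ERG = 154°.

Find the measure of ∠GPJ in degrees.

1. ∠PER = 73°  [ER∥JG, corresponding at E]
2. ∠ERP = 26°  [linear pair at R on PG]
3. ∠EPR = 81°  [△PER]
4. ∠GPJ = 81°  [E on PJ, R on PG]

∠GPJ = 81°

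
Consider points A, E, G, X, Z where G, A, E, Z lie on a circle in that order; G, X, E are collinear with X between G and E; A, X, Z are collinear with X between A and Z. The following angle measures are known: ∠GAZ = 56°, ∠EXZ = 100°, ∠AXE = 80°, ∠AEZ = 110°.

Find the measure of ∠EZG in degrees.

1. ∠GEZ = 56°  [same arc GZ]
2. ∠AZE = 24°  [△EXZ]
3. ∠EAZ = 46°  [△AEZ]
4. ∠EGZ = 46°  [same arc EZ]
5. ∠EZG = 78°  [△GEZ]

∠EZG = 78°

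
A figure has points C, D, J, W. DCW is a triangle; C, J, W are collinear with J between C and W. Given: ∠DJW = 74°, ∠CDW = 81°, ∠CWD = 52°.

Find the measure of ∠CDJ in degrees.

1. ∠CJD = 106°  [linear pair at J on CW]
2. ∠DCW = 47°  [△DCW]
3. ∠DCJ = 47°  [J on ray CW]
4. ∠CDJ = 27°  [△DCJ]

∠CDJ = 27°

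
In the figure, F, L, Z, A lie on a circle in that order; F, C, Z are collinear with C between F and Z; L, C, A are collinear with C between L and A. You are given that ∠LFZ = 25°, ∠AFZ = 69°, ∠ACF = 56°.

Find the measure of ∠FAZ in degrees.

∠FAZ = 80°

1. ∠LAZ = 25°  [same arc LZ]
2. ∠ACZ = 124°  [linear pair at C on FZ]
3. ∠AZF = 31°  [△ZCA]
4. ∠FAZ = 80°  [△FZA]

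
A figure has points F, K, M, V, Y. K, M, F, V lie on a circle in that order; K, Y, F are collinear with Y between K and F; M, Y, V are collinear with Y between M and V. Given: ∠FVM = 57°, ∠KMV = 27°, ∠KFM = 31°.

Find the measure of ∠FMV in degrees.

∠FMV = 65°

1. ∠FKM = 57°  [same arc MF]
2. ∠KYM = 96°  [△KYM]
3. ∠FYM = 84°  [linear pair at Y on KF]
4. ∠FMV = 65°  [△MYF]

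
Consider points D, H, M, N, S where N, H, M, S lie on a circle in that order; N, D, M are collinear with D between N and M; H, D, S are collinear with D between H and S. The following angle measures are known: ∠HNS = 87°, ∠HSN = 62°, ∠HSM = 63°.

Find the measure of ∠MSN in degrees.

∠MSN = 125°

1. ∠HMS = 93°  [cyclic NHMS, opposite ∠N+∠M]
2. ∠NHS = 31°  [△NHS]
3. ∠MHS = 24°  [△HMS]
4. ∠NMS = 31°  [same arc NS]
5. ∠MNS = 24°  [same arc MS]
6. ∠MSN = 125°  [△NMS]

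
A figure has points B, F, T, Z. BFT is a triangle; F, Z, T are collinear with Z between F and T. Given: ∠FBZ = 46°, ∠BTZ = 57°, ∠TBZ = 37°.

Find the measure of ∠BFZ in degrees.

1. ∠BZT = 86°  [△BZT]
2. ∠BZF = 94°  [linear pair at Z on FT]
3. ∠BFZ = 40°  [△BFZ]

∠BFZ = 40°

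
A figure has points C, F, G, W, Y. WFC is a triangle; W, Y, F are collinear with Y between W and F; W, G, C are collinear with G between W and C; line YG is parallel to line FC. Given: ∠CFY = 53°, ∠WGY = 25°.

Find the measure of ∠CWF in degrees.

∠CWF = 102°

1. ∠CFW = 53°  [Y on ray FW]
2. ∠FCW = 25°  [YG∥FC, corresponding at G]
3. ∠CWF = 102°  [△WFC]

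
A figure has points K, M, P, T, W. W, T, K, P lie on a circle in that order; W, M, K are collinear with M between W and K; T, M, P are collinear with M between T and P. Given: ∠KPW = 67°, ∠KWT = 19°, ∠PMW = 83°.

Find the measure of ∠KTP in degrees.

∠KTP = 49°

1. ∠KTW = 113°  [cyclic WTKP, opposite ∠T+∠P]
2. ∠TKW = 48°  [△WTK]
3. ∠KMT = 83°  [vertical angles at M]
4. ∠KTP = 49°  [△TMK]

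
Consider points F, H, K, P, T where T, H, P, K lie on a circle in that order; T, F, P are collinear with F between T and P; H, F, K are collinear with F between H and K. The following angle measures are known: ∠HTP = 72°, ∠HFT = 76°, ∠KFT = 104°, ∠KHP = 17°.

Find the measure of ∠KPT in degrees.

∠KPT = 32°

1. ∠HKP = 72°  [same arc HP]
2. ∠KFP = 76°  [vertical angles at F]
3. ∠KPT = 32°  [△PFK]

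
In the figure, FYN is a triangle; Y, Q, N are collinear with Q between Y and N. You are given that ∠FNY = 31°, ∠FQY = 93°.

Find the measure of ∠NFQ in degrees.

∠NFQ = 62°

1. ∠FNQ = 31°  [Q on ray NY]
2. ∠FQN = 87°  [linear pair at Q on YN]
3. ∠NFQ = 62°  [△FQN]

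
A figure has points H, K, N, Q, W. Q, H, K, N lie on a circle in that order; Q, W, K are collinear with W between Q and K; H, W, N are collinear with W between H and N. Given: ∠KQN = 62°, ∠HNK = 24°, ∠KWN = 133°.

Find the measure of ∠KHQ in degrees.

∠KHQ = 85°

1. ∠NKQ = 23°  [△KWN]
2. ∠KNQ = 95°  [△QKN]
3. ∠KHQ = 85°  [cyclic QHKN, opposite ∠H+∠N]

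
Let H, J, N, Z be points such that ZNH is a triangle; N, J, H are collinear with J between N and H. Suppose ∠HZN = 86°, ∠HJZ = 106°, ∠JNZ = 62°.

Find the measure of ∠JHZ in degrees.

∠JHZ = 32°

1. ∠HNZ = 62°  [J on ray NH]
2. ∠NHZ = 32°  [△ZNH]
3. ∠JHZ = 32°  [J on ray HN]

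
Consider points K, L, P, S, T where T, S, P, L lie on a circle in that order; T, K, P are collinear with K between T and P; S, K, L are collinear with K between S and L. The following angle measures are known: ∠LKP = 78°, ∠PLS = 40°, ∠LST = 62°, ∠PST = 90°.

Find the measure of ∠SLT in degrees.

∠SLT = 50°

1. ∠PTS = 40°  [same arc SP]
2. ∠SPT = 50°  [△TSP]
3. ∠SLT = 50°  [same arc TS]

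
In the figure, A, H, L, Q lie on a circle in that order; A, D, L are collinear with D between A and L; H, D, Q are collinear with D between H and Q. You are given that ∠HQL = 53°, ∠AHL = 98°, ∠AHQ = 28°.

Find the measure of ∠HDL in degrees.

1. ∠HAL = 53°  [same arc HL]
2. ∠ADH = 99°  [△ADH]
3. ∠HDL = 81°  [linear pair at D on AL]

∠HDL = 81°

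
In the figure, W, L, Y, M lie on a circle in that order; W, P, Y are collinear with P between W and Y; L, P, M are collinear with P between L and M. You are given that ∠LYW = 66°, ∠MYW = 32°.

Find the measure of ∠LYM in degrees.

∠LYM = 98°

1. ∠LMW = 66°  [same arc WL]
2. ∠MLW = 32°  [same arc WM]
3. ∠LWM = 82°  [△WLM]
4. ∠LYM = 98°  [cyclic WLYM, opposite ∠W+∠Y]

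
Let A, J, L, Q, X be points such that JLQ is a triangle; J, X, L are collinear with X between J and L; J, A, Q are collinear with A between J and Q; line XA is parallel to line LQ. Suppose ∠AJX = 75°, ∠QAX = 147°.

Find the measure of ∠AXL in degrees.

∠AXL = 108°

1. ∠JAX = 33°  [linear pair at A on JQ]
2. ∠AXJ = 72°  [△JXA]
3. ∠AXL = 108°  [linear pair at X on JL]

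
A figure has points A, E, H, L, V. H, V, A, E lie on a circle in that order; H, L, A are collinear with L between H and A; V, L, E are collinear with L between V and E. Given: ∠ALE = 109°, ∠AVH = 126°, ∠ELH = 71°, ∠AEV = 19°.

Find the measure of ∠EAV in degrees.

1. ∠EAH = 52°  [△ALE]
2. ∠AEH = 54°  [cyclic HVAE, opposite ∠V+∠E]
3. ∠AHE = 74°  [△HAE]
4. ∠AVE = 74°  [same arc AE]
5. ∠EAV = 87°  [△VAE]

∠EAV = 87°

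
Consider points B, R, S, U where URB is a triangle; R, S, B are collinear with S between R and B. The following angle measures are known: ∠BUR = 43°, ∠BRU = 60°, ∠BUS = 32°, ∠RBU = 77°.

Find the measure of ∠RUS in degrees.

1. ∠SRU = 60°  [S on ray RB]
2. ∠SBU = 77°  [S on ray BR]
3. ∠BSU = 71°  [△USB]
4. ∠RSU = 109°  [linear pair at S on RB]
5. ∠RUS = 11°  [△URS]

∠RUS = 11°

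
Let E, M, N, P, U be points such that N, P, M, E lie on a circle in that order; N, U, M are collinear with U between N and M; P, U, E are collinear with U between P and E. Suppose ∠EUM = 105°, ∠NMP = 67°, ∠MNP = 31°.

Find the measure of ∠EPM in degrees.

∠EPM = 38°

1. ∠NUP = 105°  [vertical angles at U]
2. ∠MUP = 75°  [linear pair at U on NM]
3. ∠EPM = 38°  [△PUM]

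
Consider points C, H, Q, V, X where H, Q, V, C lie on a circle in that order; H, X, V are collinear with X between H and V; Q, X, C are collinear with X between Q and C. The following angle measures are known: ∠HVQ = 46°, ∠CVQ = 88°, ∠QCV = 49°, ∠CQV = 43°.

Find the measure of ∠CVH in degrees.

1. ∠HCQ = 46°  [same arc HQ]
2. ∠CHQ = 92°  [cyclic HQVC, opposite ∠H+∠V]
3. ∠CQH = 42°  [△HQC]
4. ∠CVH = 42°  [same arc HC]

∠CVH = 42°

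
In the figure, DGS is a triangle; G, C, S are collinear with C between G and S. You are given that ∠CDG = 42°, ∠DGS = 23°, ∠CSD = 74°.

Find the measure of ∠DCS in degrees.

∠DCS = 65°

1. ∠CGD = 23°  [C on ray GS]
2. ∠DCG = 115°  [△DGC]
3. ∠DCS = 65°  [linear pair at C on GS]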